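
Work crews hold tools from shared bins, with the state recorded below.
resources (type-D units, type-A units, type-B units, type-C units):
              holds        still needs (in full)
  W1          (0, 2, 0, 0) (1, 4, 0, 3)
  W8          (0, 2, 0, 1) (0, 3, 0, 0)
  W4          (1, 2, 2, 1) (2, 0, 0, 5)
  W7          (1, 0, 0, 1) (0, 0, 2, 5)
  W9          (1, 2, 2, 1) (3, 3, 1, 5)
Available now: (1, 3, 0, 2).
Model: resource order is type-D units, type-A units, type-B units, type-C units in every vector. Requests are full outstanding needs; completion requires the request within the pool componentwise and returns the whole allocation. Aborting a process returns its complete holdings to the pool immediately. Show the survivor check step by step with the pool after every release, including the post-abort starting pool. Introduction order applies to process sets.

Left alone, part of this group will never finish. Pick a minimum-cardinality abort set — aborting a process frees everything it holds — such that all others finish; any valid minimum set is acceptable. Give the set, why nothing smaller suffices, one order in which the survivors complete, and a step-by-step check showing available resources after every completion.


Abort W4 and W9.
Key observation: no ordering could ever have run W7 before the abort of W4 and W9; with (2, 4, 4, 2) back in the pool it fits at step 3.
Minimality, checking each single-abort alternative: W1 alone leaves W4 blocked (short on type-D units and type-C units); W8 alone leaves W4 blocked (short on type-D units and type-C units); W4 alone leaves W7 blocked (short on type-C units); W7 alone leaves W4 blocked (short on type-C units); W9 alone leaves W4 blocked (short on type-C units).
The survivors complete as W1, W8, W7. Verifying each step (starting from the post-abort pool):
  pool = (3, 7, 4, 4)
  W1 needs (1, 4, 0, 3) <= (3, 7, 4, 4) -> finishes; pool += (0, 2, 0, 0) = (3, 9, 4, 4)
  W8 needs (0, 3, 0, 0) <= (3, 9, 4, 4) -> finishes; pool += (0, 2, 0, 1) = (3, 11, 4, 5)
  W7 needs (0, 0, 2, 5) <= (3, 11, 4, 5) -> finishes; pool += (1, 0, 0, 1) = (4, 11, 4, 6)


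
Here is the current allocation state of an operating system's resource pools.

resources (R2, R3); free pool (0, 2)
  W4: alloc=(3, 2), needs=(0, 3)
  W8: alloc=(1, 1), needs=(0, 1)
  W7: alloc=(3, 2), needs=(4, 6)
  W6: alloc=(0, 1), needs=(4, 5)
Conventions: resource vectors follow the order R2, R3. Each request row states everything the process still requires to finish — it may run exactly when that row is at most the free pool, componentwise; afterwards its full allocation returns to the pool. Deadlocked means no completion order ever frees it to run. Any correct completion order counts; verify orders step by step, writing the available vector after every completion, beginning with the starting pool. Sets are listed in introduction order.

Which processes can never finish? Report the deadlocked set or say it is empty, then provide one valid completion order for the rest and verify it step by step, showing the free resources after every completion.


Nothing here is deadlocked.
Key observation: starting with W8, each completion frees enough for the next — no one is permanently blocked.
A valid finishing order for the others: W8, W4, W6, W7. Check, step by step:
  pool = (0, 2)
  W8: need (0, 1) fits (0, 2); releases (1, 1), pool now (1, 3)
  W4: need (0, 3) fits (1, 3); releases (3, 2), pool now (4, 5)
  W6: need (4, 5) fits (4, 5); releases (0, 1), pool now (4, 6)
  W7: need (4, 6) fits (4, 6); releases (3, 2), pool now (7, 8)


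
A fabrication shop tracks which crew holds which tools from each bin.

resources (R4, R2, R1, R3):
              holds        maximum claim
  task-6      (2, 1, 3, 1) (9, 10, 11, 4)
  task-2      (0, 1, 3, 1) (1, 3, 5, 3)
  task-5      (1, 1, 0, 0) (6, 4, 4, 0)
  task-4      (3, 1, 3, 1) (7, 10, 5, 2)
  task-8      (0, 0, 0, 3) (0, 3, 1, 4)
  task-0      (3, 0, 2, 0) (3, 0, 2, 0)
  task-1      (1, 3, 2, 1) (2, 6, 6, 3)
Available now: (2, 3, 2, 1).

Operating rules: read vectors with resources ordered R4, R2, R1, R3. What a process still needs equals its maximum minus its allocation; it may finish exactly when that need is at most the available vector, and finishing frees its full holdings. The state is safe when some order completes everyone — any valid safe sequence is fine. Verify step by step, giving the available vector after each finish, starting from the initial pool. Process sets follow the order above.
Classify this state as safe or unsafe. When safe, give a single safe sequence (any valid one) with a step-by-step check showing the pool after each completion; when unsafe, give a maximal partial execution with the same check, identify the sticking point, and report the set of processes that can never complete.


The state is UNSAFE.
Key observation: no order helps: past task-8, task-0, task-5, task-2, task-1, the free pool tops out at (7, 8, 9, 6), below what each blocked process needs in R2.
Going as far as possible: task-8, task-0, task-5, task-2, task-1; after that, nothing fits. Step-by-step check:
  pool = (2, 3, 2, 1)
  run task-8 (needs (0, 3, 1, 1), free (2, 3, 2, 1)); after release of (0, 0, 0, 3) the pool is (2, 3, 2, 4)
  run task-0 (needs (0, 0, 0, 0), free (2, 3, 2, 4)); after release of (3, 0, 2, 0) the pool is (5, 3, 4, 4)
  run task-5 (needs (5, 3, 4, 0), free (5, 3, 4, 4)); after release of (1, 1, 0, 0) the pool is (6, 4, 4, 4)
  run task-2 (needs (1, 2, 2, 2), free (6, 4, 4, 4)); after release of (0, 1, 3, 1) the pool is (6, 5, 7, 5)
  run task-1 (needs (1, 3, 4, 2), free (6, 5, 7, 5)); after release of (1, 3, 2, 1) the pool is (7, 8, 9, 6)
  task-6 cannot run: need (7, 9, 8, 3) vs free (7, 8, 9, 6) (insufficient R2)
  task-4 cannot run: need (4, 9, 2, 1) vs free (7, 8, 9, 6) (insufficient R2)
Never able to finish: task-6 and task-4.


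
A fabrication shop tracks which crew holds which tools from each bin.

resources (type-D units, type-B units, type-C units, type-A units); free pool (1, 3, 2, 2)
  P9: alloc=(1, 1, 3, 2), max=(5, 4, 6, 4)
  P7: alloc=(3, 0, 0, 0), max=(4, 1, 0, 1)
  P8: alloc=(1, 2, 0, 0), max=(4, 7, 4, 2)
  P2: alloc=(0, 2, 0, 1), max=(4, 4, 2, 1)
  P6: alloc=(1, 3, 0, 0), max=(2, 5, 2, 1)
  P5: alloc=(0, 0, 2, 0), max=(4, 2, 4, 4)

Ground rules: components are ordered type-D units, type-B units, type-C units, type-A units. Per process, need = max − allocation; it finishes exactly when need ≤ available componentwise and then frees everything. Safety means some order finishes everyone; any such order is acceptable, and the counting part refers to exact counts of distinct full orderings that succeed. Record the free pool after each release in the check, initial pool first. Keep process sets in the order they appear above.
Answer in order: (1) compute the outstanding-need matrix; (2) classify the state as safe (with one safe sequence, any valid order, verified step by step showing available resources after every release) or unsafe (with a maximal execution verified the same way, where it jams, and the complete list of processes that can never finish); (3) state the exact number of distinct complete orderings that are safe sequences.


(1) Need matrix, components ordered type-D units, type-B units, type-C units, type-A units:
  P9: (4, 3, 3, 2)
  P7: (1, 1, 0, 1)
  P8: (3, 5, 4, 2)
  P2: (4, 2, 2, 0)
  P6: (1, 2, 2, 1)
  P5: (4, 2, 2, 4)
(2) UNSAFE.
Key observation: after P7, P2, P6 the pool peaks at (5, 8, 2, 3), and each blocked process is short somewhere: P9 on type-C units; P8 on type-C units; P5 on type-A units.
A maximal execution: P7, P2, P6 — then nothing else fits. Verifying each step:
  pool = (1, 3, 2, 2)
  run P7 (needs (1, 1, 0, 1), free (1, 3, 2, 2)); after release of (3, 0, 0, 0) the pool is (4, 3, 2, 2)
  run P2 (needs (4, 2, 2, 0), free (4, 3, 2, 2)); after release of (0, 2, 0, 1) the pool is (4, 5, 2, 3)
  run P6 (needs (1, 2, 2, 1), free (4, 5, 2, 3)); after release of (1, 3, 0, 0) the pool is (5, 8, 2, 3)
  P9 still needs (4, 3, 3, 2) but only (5, 8, 2, 3) is free — short on type-C units
  P8 still needs (3, 5, 4, 2) but only (5, 8, 2, 3) is free — short on type-C units
  P5 still needs (4, 2, 2, 4) but only (5, 8, 2, 3) is free — short on type-A units
Processes that can never finish: P9, P8 and P5.
(3) The exact count: 0 of the possible complete orderings are safe sequences.


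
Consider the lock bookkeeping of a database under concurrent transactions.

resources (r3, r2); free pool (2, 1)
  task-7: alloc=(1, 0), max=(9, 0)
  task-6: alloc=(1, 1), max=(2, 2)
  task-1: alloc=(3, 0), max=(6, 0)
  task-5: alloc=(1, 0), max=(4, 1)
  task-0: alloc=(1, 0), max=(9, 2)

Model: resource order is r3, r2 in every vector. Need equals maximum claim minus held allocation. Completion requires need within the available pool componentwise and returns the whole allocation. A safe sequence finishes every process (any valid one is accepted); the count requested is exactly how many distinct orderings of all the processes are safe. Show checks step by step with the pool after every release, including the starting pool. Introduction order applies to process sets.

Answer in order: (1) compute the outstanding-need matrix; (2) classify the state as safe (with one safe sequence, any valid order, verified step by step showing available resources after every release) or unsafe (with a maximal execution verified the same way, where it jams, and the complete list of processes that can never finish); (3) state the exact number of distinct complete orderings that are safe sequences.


(1) Need matrix, components ordered r3, r2:
  task-7: (8, 0)
  task-6: (1, 1)
  task-1: (3, 0)
  task-5: (3, 1)
  task-0: (8, 2)
(2) UNSAFE.
Key observation: the pool after task-6, task-1, task-5 is (7, 2); every surviving request exceeds it in r3, so progress ends there.
Going as far as possible: task-6, task-1, task-5; after that, nothing fits. Step-by-step check:
  pool = (2, 1)
  task-6 needs (1, 1) <= (2, 1) -> finishes; pool += (1, 1) = (3, 2)
  task-1 needs (3, 0) <= (3, 2) -> finishes; pool += (3, 0) = (6, 2)
  task-5 needs (3, 1) <= (6, 2) -> finishes; pool += (1, 0) = (7, 2)
  task-7 still needs (8, 0) but only (7, 2) is free — short on r3
  task-0 still needs (8, 2) but only (7, 2) is free — short on r3
Never able to finish: task-7 and task-0.
(3) Exactly 0 of the possible complete orderings are safe sequences.


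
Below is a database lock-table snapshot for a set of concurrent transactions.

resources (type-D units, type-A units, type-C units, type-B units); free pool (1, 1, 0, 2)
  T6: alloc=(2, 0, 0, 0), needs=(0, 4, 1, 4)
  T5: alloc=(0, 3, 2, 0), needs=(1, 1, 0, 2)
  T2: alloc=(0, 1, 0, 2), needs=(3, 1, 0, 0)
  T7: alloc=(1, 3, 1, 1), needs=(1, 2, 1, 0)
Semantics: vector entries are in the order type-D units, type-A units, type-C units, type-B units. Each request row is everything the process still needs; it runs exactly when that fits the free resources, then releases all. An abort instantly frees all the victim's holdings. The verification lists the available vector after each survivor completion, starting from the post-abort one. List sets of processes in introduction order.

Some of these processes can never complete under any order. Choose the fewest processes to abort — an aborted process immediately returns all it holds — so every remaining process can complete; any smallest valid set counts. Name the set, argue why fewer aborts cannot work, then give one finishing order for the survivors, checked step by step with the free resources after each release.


Minimum abort set: T2.
Key observation: before aborting T2, T6 was permanently blocked — no order could ever run it; afterwards it completes at step 3.
No smaller set exists: with zero aborts the deadlock remains.
One survivor order: T5, T7, T6. Verifying each step (post-abort pool first):
  pool = (1, 2, 0, 4)
  T5 needs (1, 1, 0, 2) <= (1, 2, 0, 4) -> finishes; pool += (0, 3, 2, 0) = (1, 5, 2, 4)
  T7 needs (1, 2, 1, 0) <= (1, 5, 2, 4) -> finishes; pool += (1, 3, 1, 1) = (2, 8, 3, 5)
  T6 needs (0, 4, 1, 4) <= (2, 8, 3, 5) -> finishes; pool += (2, 0, 0, 0) = (4, 8, 3, 5)


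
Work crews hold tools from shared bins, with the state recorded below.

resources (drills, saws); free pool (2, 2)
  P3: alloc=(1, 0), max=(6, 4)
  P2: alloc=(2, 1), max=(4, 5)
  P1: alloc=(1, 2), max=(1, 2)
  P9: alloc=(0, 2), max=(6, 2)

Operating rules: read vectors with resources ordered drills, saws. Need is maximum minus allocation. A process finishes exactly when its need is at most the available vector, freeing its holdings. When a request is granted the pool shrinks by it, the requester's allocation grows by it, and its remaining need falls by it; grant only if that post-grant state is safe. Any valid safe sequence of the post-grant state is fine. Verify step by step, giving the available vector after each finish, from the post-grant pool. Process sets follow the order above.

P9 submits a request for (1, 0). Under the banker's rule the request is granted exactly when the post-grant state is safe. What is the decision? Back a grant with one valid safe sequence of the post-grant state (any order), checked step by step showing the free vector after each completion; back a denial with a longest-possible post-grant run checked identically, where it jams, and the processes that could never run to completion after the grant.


DENY — the pretend-granted state is unsafe.
Key observation: the pool after P1, P2 is (4, 5); every surviving request exceeds it in drills, so progress ends there.
Pretend the grant happened; the run P1, P2 goes as far as possible. Check, step by step:
  pool = (1, 2)
  P1: need (0, 0) fits (1, 2); releases (1, 2), pool now (2, 4)
  P2: need (2, 4) fits (2, 4); releases (2, 1), pool now (4, 5)
  P3 still needs (5, 4) but only (4, 5) is free — short on drills
  P9 still needs (5, 0) but only (4, 5) is free — short on drills
Post-grant, the permanently blocked set is P3 and P9.


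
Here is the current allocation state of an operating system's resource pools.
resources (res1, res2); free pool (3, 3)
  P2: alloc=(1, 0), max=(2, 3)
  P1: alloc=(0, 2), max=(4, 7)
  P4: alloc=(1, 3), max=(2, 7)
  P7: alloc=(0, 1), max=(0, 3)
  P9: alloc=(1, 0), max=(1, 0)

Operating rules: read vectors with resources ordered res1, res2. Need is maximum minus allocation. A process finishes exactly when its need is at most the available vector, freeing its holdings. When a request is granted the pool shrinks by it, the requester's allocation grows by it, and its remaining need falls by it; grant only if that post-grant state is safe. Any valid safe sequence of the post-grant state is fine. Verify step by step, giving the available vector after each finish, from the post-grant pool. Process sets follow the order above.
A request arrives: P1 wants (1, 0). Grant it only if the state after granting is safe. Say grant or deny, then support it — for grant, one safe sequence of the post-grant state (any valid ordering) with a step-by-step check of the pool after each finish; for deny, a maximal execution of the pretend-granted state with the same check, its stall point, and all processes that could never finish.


GRANT. The post-grant state is safe; one safe sequence: P2, P7, P4, P1, P9.
Key observation: after the grant the pool drops to (2, 3), which still lets P2 finish first and unwind the rest.
Check on the post-grant state, step by step:
  pool = (2, 3)
  P2: need (1, 3) fits (2, 3); releases (1, 0), pool now (3, 3)
  P7: need (0, 2) fits (3, 3); releases (0, 1), pool now (3, 4)
  P4: need (1, 4) fits (3, 4); releases (1, 3), pool now (4, 7)
  P1: need (3, 5) fits (4, 7); releases (1, 2), pool now (5, 9)
  P9: need (0, 0) fits (5, 9); releases (1, 0), pool now (6, 9)


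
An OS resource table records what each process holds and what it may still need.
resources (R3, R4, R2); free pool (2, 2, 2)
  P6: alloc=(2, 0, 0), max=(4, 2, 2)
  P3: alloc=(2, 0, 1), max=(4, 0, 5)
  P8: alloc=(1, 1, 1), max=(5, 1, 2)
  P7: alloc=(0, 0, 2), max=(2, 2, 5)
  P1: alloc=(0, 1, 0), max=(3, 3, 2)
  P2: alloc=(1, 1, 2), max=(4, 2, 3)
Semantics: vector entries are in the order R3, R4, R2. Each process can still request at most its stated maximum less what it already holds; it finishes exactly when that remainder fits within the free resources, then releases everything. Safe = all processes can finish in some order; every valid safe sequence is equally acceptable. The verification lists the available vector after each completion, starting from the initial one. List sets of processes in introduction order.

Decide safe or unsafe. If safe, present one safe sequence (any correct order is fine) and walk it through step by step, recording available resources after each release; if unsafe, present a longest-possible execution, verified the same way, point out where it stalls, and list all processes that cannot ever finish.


SAFE, for example via the order P6, P8, P1, P2, P3, P7.
Key observation: the order's first zero-slack moment is P6 ((2, 2, 2) needed, (2, 2, 2) free — a requested resource with nothing to spare).
Step-by-step check:
  pool = (2, 2, 2)
  run P6 (needs (2, 2, 2), free (2, 2, 2)); after release of (2, 0, 0) the pool is (4, 2, 2)
  run P8 (needs (4, 0, 1), free (4, 2, 2)); after release of (1, 1, 1) the pool is (5, 3, 3)
  run P1 (needs (3, 2, 2), free (5, 3, 3)); after release of (0, 1, 0) the pool is (5, 4, 3)
  run P2 (needs (3, 1, 1), free (5, 4, 3)); after release of (1, 1, 2) the pool is (6, 5, 5)
  run P3 (needs (2, 0, 4), free (6, 5, 5)); after release of (2, 0, 1) the pool is (8, 5, 6)
  run P7 (needs (2, 2, 3), free (8, 5, 6)); after release of (0, 0, 2) the pool is (8, 5, 8)


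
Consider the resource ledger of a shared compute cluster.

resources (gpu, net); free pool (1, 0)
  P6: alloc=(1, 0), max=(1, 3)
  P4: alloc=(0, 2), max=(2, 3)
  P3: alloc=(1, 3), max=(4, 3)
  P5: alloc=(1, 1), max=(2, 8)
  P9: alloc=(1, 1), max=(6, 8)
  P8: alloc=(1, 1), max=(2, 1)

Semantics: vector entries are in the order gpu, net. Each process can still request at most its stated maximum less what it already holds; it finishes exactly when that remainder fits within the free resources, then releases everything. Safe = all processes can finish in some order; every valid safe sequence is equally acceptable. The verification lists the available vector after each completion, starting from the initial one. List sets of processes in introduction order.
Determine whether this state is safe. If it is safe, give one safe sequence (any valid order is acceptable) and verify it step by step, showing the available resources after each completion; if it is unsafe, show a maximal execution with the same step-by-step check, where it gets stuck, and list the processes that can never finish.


UNSAFE — no complete ordering exists.
Key observation: after P8, P4, P6, P3 complete, (4, 6) is the best the pool ever gets, yet each leftover process wants more net.
Going as far as possible: P8, P4, P6, P3; after that, nothing fits. Step-by-step check:
  pool = (1, 0)
  P8 needs (1, 0) <= (1, 0) -> finishes; pool += (1, 1) = (2, 1)
  P4 needs (2, 1) <= (2, 1) -> finishes; pool += (0, 2) = (2, 3)
  P6 needs (0, 3) <= (2, 3) -> finishes; pool += (1, 0) = (3, 3)
  P3 needs (3, 0) <= (3, 3) -> finishes; pool += (1, 3) = (4, 6)
  P5 cannot run: need (1, 7) vs free (4, 6) (insufficient net)
  P9 cannot run: need (5, 7) vs free (4, 6) (insufficient gpu and net)
Processes that can never finish: P5 and P9.


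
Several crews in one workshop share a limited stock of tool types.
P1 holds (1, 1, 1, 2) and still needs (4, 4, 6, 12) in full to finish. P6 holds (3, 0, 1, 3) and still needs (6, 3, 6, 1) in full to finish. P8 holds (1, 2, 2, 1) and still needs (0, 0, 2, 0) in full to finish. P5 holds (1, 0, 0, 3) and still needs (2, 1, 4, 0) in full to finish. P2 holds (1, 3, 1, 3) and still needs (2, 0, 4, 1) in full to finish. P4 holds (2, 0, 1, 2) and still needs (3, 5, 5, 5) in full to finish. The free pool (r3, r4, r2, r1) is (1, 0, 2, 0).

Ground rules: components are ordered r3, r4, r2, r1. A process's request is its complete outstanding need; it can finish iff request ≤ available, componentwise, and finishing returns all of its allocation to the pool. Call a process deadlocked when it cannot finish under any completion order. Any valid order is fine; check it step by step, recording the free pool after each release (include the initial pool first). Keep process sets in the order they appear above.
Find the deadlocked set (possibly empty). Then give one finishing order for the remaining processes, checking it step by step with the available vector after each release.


No process is deadlocked.
Key observation: starting with P8, each completion frees enough for the next — no one is permanently blocked.
One completion order for the rest: P8, P5, P2, P4, P6, P1. Check, step by step:
  pool = (1, 0, 2, 0)
  P8 needs (0, 0, 2, 0) <= (1, 0, 2, 0) -> finishes; pool += (1, 2, 2, 1) = (2, 2, 4, 1)
  P5 needs (2, 1, 4, 0) <= (2, 2, 4, 1) -> finishes; pool += (1, 0, 0, 3) = (3, 2, 4, 4)
  P2 needs (2, 0, 4, 1) <= (3, 2, 4, 4) -> finishes; pool += (1, 3, 1, 3) = (4, 5, 5, 7)
  P4 needs (3, 5, 5, 5) <= (4, 5, 5, 7) -> finishes; pool += (2, 0, 1, 2) = (6, 5, 6, 9)
  P6 needs (6, 3, 6, 1) <= (6, 5, 6, 9) -> finishes; pool += (3, 0, 1, 3) = (9, 5, 7, 12)
  P1 needs (4, 4, 6, 12) <= (9, 5, 7, 12) -> finishes; pool += (1, 1, 1, 2) = (10, 6, 8, 14)


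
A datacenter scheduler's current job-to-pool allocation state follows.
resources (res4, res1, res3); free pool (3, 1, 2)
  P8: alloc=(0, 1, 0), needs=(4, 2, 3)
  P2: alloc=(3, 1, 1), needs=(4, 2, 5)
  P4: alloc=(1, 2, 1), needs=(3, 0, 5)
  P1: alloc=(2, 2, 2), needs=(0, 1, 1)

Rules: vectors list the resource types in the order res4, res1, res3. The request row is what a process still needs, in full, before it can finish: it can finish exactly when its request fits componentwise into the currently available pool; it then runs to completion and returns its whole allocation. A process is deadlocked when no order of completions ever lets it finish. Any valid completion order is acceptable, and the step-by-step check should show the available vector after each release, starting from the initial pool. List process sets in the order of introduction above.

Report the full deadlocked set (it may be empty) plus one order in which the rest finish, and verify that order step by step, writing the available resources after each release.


The deadlocked set is P2 and P4.
Key observation: the pool after P1, P8 is (5, 4, 4); every surviving request exceeds it in res3, so progress ends there.
The rest can finish in the order P1, P8. Step-by-step check:
  pool = (3, 1, 2)
  P1: need (0, 1, 1) fits (3, 1, 2); releases (2, 2, 2), pool now (5, 3, 4)
  P8: need (4, 2, 3) fits (5, 3, 4); releases (0, 1, 0), pool now (5, 4, 4)
The stuck group stays short no matter what:
  blocked: P2 wants (4, 2, 5), pool (5, 4, 4) — not enough res3
  blocked: P4 wants (3, 0, 5), pool (5, 4, 4) — not enough res3


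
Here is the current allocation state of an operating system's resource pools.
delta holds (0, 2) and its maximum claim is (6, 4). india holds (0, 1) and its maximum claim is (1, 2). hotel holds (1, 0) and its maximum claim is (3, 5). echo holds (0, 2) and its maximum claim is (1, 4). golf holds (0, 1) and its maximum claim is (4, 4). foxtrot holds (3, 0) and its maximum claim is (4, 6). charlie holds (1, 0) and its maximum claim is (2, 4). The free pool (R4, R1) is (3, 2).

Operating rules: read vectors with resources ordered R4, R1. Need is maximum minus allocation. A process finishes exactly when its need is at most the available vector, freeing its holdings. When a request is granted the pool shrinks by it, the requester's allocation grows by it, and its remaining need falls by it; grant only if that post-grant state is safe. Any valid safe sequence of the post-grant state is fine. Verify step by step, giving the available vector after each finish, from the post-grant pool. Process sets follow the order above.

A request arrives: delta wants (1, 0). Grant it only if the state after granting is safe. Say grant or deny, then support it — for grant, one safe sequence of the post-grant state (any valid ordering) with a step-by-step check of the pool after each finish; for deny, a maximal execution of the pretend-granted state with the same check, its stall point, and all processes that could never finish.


GRANT — the state after the grant stays safe, e.g. via india, echo, charlie, hotel, golf, foxtrot, delta.
Key observation: post-grant, (2, 2) remains, and an order beginning with india completes everyone.
Verifying the post-grant state step by step:
  pool = (2, 2)
  india: need (1, 1) fits (2, 2); releases (0, 1), pool now (2, 3)
  echo: need (1, 2) fits (2, 3); releases (0, 2), pool now (2, 5)
  charlie: need (1, 4) fits (2, 5); releases (1, 0), pool now (3, 5)
  hotel: need (2, 5) fits (3, 5); releases (1, 0), pool now (4, 5)
  golf: need (4, 3) fits (4, 5); releases (0, 1), pool now (4, 6)
  foxtrot: need (1, 6) fits (4, 6); releases (3, 0), pool now (7, 6)
  delta: need (5, 2) fits (7, 6); releases (1, 2), pool now (8, 8)


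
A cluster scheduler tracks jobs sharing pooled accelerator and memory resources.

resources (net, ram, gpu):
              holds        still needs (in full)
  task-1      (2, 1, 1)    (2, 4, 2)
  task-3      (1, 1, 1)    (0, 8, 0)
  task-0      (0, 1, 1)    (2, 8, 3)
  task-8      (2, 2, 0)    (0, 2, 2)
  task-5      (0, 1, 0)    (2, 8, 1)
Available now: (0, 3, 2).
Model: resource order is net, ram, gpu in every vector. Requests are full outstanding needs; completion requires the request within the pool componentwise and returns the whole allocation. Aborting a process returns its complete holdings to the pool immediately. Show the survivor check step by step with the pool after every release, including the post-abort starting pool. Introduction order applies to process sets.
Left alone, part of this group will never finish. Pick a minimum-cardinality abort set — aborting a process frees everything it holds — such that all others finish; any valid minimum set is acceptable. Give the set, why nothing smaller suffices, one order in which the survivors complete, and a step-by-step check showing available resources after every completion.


The answer: abort task-3 and task-0.
Key observation: task-5 could never have finished before the abort; with (1, 2, 2) returned by task-3 and task-0, it fits at step 3.
Why nothing smaller works — every single abort fails: task-1 alone leaves task-3 blocked (short on ram); task-3 alone leaves task-0 blocked (short on ram); task-0 alone leaves task-3 blocked (short on ram); task-8 alone leaves task-3 blocked (short on ram); task-5 alone leaves task-3 blocked (short on ram).
One survivor order: task-8, task-1, task-5. Verifying each step (post-abort pool first):
  pool = (1, 5, 4)
  task-8: need (0, 2, 2) fits (1, 5, 4); releases (2, 2, 0), pool now (3, 7, 4)
  task-1: need (2, 4, 2) fits (3, 7, 4); releases (2, 1, 1), pool now (5, 8, 5)
  task-5: need (2, 8, 1) fits (5, 8, 5); releases (0, 1, 0), pool now (5, 9, 5)


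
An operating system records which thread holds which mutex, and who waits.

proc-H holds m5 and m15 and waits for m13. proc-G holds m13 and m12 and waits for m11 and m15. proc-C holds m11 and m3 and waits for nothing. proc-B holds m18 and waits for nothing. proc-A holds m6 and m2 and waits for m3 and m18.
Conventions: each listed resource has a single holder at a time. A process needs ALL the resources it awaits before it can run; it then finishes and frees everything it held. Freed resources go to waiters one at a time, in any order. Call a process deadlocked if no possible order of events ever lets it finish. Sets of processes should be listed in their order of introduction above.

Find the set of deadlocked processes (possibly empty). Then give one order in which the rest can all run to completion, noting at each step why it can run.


Deadlocked set: proc-H and proc-G.
Key observation: the waits loop around proc-H -> proc-G -> proc-H with no way out; no other process is dragged down with it.
One completion order for the rest: proc-B, proc-C, proc-A.
Check, step by step:
  proc-B waits on nothing -> runs at once and releases m18
  proc-C waits on nothing -> runs at once and releases m11 and m3
  proc-A waits on m3 and m18 — all released -> runs and releases m6 and m2


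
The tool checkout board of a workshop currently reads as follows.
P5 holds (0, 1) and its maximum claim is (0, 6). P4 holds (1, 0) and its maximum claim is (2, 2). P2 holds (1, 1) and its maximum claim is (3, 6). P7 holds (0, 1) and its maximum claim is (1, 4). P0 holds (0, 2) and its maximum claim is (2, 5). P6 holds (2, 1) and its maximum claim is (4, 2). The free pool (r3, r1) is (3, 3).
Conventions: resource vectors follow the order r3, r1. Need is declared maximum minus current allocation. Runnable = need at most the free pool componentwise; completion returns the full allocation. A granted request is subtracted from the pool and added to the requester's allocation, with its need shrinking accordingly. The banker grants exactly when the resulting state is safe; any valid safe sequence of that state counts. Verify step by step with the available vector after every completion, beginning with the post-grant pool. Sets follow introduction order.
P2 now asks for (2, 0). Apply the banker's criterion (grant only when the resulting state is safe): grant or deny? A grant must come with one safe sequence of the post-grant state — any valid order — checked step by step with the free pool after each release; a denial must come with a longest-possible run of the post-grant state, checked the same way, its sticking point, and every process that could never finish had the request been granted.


GRANT: granting preserves safety; a valid post-grant sequence is P4, P7, P0, P5, P2, P6.
Key observation: the grant leaves (1, 3) free — enough for P4, whose release restarts the cascade.
Verifying the post-grant state step by step:
  pool = (1, 3)
  P4 needs (1, 2) <= (1, 3) -> finishes; pool += (1, 0) = (2, 3)
  P7 needs (1, 3) <= (2, 3) -> finishes; pool += (0, 1) = (2, 4)
  P0 needs (2, 3) <= (2, 4) -> finishes; pool += (0, 2) = (2, 6)
  P5 needs (0, 5) <= (2, 6) -> finishes; pool += (0, 1) = (2, 7)
  P2 needs (0, 5) <= (2, 7) -> finishes; pool += (3, 1) = (5, 8)
  P6 needs (2, 1) <= (5, 8) -> finishes; pool += (2, 1) = (7, 9)


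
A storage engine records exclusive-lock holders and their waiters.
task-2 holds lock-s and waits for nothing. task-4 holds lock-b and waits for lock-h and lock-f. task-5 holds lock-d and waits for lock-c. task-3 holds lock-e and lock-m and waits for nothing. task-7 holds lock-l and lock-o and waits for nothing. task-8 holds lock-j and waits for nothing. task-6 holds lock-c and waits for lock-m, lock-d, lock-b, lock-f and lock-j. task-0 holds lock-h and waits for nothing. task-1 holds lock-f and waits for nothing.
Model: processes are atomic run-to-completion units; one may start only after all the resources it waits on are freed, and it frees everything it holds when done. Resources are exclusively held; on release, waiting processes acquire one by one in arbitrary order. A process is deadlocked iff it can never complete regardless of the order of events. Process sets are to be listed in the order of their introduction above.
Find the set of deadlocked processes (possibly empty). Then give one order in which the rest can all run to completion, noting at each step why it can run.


Deadlocked set: task-5 and task-6.
Key observation: along task-5 -> task-6 -> task-5, each member waits on what the next one holds — a deadlock; no other process is dragged down with it.
A valid finishing order for the others: task-7, task-2, task-1, task-0, task-4, task-8, task-3.
Check, step by step:
  run task-7 (it waits on nothing); releases lock-l and lock-o
  run task-2 (it waits on nothing); releases lock-s
  run task-1 (it waits on nothing); releases lock-f
  run task-0 (it waits on nothing); releases lock-h
  run task-4 (all its waits — lock-h and lock-f — are resolved); releases lock-b
  run task-8 (it waits on nothing); releases lock-j
  run task-3 (it waits on nothing); releases lock-e and lock-m


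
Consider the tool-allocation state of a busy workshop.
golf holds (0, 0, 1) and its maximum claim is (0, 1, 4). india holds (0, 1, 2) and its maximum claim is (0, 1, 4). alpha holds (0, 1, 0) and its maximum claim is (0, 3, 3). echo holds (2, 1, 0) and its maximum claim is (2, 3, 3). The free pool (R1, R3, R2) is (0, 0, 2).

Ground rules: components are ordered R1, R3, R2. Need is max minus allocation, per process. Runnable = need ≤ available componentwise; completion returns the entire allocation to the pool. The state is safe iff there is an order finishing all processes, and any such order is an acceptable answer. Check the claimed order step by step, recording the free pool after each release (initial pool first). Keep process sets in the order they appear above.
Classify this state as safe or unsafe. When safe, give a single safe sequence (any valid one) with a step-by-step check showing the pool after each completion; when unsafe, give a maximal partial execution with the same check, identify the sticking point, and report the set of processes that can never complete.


The state is UNSAFE.
Key observation: india, golf can finish, but then (0, 1, 5) is all there is, and the blocked group's R3 demands exceed it.
A maximal execution: india, golf — then nothing else fits. Step-by-step check:
  pool = (0, 0, 2)
  india: need (0, 0, 2) fits (0, 0, 2); releases (0, 1, 2), pool now (0, 1, 4)
  golf: need (0, 1, 3) fits (0, 1, 4); releases (0, 0, 1), pool now (0, 1, 5)
  alpha still needs (0, 2, 3) but only (0, 1, 5) is free — short on R3
  echo still needs (0, 2, 3) but only (0, 1, 5) is free — short on R3
Processes that can never finish: alpha and echo.


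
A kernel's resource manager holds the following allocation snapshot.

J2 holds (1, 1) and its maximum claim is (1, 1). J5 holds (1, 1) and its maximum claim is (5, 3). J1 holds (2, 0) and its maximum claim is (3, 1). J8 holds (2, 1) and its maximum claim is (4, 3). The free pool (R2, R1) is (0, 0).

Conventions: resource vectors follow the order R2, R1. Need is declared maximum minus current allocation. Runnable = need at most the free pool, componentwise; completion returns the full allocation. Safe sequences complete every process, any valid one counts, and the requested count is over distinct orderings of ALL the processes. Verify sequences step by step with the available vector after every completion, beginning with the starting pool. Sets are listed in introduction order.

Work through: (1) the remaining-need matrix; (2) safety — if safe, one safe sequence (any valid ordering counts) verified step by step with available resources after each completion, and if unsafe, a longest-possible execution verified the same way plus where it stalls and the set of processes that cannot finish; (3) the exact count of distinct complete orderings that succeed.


(1) Need matrix, components ordered R2, R1:
  J2: (0, 0)
  J5: (4, 2)
  J1: (1, 1)
  J8: (2, 2)
(2) The state is UNSAFE.
Key observation: no order helps: past J2, J1, the free pool tops out at (3, 1), below what each blocked process needs in R1.
The run J2, J1 cannot be extended any further. Walking it through:
  pool = (0, 0)
  run J2 (needs (0, 0), free (0, 0)); after release of (1, 1) the pool is (1, 1)
  run J1 (needs (1, 1), free (1, 1)); after release of (2, 0) the pool is (3, 1)
  blocked: J5 wants (4, 2), pool (3, 1) — not enough R2 and R1
  blocked: J8 wants (2, 2), pool (3, 1) — not enough R1
Processes that can never finish: J5 and J8.
(3) Exactly 0 of the possible complete orderings are safe sequences.


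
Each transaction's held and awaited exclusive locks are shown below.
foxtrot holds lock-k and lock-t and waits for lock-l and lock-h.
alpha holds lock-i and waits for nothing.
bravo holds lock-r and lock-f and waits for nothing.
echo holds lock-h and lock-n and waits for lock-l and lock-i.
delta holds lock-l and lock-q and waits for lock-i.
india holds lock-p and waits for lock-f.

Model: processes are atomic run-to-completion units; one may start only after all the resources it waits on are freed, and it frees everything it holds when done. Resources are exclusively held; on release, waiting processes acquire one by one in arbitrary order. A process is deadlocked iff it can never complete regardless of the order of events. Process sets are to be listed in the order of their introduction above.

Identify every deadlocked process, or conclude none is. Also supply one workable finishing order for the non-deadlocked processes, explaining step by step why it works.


The deadlocked set is empty.
Key observation: all waits point, directly or indirectly, at processes that can finish, so nothing is permanently blocked.
One completion order for the rest: bravo, alpha, india, delta, echo, foxtrot.
Walking it through:
  run bravo (it waits on nothing); releases lock-r and lock-f
  run alpha (it waits on nothing); releases lock-i
  india waits on lock-f — all released -> runs and releases lock-p
  delta waits on lock-i — all released -> runs and releases lock-l and lock-q
  echo waits on lock-l and lock-i — all released -> runs and releases lock-h and lock-n
  foxtrot waits on lock-l and lock-h — all released -> runs and releases lock-k and lock-t


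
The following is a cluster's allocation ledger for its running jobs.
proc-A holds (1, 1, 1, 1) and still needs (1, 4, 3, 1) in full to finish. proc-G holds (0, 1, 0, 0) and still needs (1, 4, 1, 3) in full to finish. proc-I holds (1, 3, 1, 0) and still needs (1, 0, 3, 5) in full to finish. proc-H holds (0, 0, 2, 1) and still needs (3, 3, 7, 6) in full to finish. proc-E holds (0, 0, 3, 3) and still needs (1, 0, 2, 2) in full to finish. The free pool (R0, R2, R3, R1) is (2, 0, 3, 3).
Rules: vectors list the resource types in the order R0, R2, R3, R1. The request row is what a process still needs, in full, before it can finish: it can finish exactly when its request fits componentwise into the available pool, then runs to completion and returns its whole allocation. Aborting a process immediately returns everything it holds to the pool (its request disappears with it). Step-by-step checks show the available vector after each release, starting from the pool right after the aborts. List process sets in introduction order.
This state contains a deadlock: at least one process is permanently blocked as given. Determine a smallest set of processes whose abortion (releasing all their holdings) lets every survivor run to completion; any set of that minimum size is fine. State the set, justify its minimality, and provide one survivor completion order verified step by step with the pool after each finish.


Abort proc-A.
Key observation: proc-G could never have finished before the abort; with (1, 1, 1, 1) returned by proc-A, it fits at step 4.
Why nothing smaller works: aborting no one leaves the state deadlocked as given.
One survivor order: proc-E, proc-I, proc-H, proc-G. Verifying each step (post-abort pool first):
  pool = (3, 1, 4, 4)
  proc-E needs (1, 0, 2, 2) <= (3, 1, 4, 4) -> finishes; pool += (0, 0, 3, 3) = (3, 1, 7, 7)
  proc-I needs (1, 0, 3, 5) <= (3, 1, 7, 7) -> finishes; pool += (1, 3, 1, 0) = (4, 4, 8, 7)
  proc-H needs (3, 3, 7, 6) <= (4, 4, 8, 7) -> finishes; pool += (0, 0, 2, 1) = (4, 4, 10, 8)
  proc-G needs (1, 4, 1, 3) <= (4, 4, 10, 8) -> finishes; pool += (0, 1, 0, 0) = (4, 5, 10, 8)


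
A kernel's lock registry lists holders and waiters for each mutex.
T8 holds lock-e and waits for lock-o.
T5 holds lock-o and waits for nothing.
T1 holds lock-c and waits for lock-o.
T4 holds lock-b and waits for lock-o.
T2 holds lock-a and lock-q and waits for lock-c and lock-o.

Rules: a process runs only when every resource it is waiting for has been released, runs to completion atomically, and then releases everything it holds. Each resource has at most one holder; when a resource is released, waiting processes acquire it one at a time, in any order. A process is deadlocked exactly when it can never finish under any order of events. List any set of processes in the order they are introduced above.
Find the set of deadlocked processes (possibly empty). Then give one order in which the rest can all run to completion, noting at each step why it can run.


The deadlocked set is empty.
Key observation: although several processes wait, no cycle exists — each chain bottoms out at a free runner.
One completion order for the rest: T5, T1, T4, T8, T2.
Walking it through:
  T5: no waits; runs immediately, freeing lock-o
  run T1 (all its waits — lock-o — are resolved); releases lock-c
  run T4 (all its waits — lock-o — are resolved); releases lock-b
  run T8 (all its waits — lock-o — are resolved); releases lock-e
  run T2 (all its waits — lock-c and lock-o — are resolved); releases lock-a and lock-q
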